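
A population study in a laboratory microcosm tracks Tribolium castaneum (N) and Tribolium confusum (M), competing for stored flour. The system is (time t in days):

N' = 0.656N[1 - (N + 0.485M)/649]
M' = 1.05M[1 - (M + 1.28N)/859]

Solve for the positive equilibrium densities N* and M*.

Setting both brackets to zero gives the nullclines N + 0.485M = 649 and 1.28N + M = 859.
Substituting M = 859 - 1.28N into the first: N(1 - 0.485·1.28) = 649 - 0.485·859.
So N* = 232/0.379 = 613, and then M* = 859 - 1.28·613 = 74.6.

N* ≈ 613, M* ≈ 74.6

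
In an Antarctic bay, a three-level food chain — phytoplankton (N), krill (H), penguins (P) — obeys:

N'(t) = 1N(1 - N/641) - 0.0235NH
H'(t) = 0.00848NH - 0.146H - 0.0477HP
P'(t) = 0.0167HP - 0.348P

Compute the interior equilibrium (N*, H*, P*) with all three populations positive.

From dP/dt = 0: 0.0167H* = 0.348, so H* = 20.8.
From dN/dt = 0: 1(1 - N*/641) = 0.0235·20.8, giving N* = 641·(1 - 0.49) = 327.
From dH/dt = 0: 0.00848·327 - 0.146 = 0.0477P*, so P* = 2.63/0.0477 = 55.1.

N* ≈ 327, H* ≈ 20.8, P* ≈ 55.1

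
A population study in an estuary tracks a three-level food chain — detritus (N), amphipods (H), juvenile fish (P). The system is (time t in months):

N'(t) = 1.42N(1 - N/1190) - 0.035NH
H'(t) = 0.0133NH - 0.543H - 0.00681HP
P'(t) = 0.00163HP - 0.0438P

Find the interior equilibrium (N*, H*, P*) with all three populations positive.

From dP/dt = 0: 0.00163H* = 0.0438, so H* = 26.9.
From dN/dt = 0: 1.42(1 - N*/1190) = 0.035·26.9, giving N* = 1190·(1 - 0.662) = 402.
From dH/dt = 0: 0.0133·402 - 0.543 = 0.00681P*, so P* = 4.8/0.00681 = 705.

N* ≈ 402, H* ≈ 26.9, P* ≈ 705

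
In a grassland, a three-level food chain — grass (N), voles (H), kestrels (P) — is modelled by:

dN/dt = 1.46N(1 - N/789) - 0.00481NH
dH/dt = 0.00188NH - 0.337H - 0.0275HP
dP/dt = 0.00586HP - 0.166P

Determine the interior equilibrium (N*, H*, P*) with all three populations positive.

From dP/dt = 0: 0.00586H* = 0.166, so H* = 28.3.
From dN/dt = 0: 1.46(1 - N*/789) = 0.00481·28.3, giving N* = 789·(1 - 0.0933) = 715.
From dH/dt = 0: 0.00188·715 - 0.337 = 0.0275P*, so P* = 1.01/0.0275 = 36.7.

N* ≈ 715, H* ≈ 28.3, P* ≈ 36.7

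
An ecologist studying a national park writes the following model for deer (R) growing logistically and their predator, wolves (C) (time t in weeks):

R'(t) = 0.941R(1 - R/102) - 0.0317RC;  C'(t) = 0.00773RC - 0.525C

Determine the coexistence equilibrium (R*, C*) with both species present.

From dC/dt = 0 with C > 0: 0.00773R* = 0.525, so R* = 67.9.
Substitute into dR/dt = 0: 0.941(1 - 67.9/102) = 0.0317C*.
The bracket is 0.334, giving C* = 0.314/0.0317 = 9.92.

R* ≈ 67.9, C* ≈ 9.92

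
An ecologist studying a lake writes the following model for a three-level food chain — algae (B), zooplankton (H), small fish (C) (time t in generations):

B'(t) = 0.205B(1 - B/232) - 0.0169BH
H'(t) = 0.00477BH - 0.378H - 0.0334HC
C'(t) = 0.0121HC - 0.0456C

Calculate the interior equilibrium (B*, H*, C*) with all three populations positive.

From dC/dt = 0: 0.0121H* = 0.0456, so H* = 3.77.
From dB/dt = 0: 0.205(1 - B*/232) = 0.0169·3.77, giving B* = 232·(1 - 0.311) = 160.
From dH/dt = 0: 0.00477·160 - 0.378 = 0.0334C*, so C* = 0.385/0.0334 = 11.5.

B* ≈ 160, H* ≈ 3.77, C* ≈ 11.5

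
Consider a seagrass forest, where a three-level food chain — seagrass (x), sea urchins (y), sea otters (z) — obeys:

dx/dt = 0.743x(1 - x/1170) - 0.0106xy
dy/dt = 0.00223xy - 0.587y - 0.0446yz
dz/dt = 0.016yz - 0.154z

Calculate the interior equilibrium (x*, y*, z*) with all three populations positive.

From dz/dt = 0: 0.016y* = 0.154, so y* = 9.62.
From dx/dt = 0: 0.743(1 - x*/1170) = 0.0106·9.62, giving x* = 1170·(1 - 0.137) = 1010.
From dy/dt = 0: 0.00223·1010 - 0.587 = 0.0446z*, so z* = 1.66/0.0446 = 37.3.

x* ≈ 1010, y* ≈ 9.62, z* ≈ 37.3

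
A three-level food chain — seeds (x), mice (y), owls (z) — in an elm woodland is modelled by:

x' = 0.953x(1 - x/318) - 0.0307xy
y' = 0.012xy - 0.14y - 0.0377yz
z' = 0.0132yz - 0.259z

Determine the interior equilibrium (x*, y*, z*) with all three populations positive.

x* ≈ 117, y* ≈ 19.6, z* ≈ 33.5

From dz/dt = 0: 0.0132y* = 0.259, so y* = 19.6.
From dx/dt = 0: 0.953(1 - x*/318) = 0.0307·19.6, giving x* = 318·(1 - 0.632) = 117.
From dy/dt = 0: 0.012·117 - 0.14 = 0.0377z*, so z* = 1.26/0.0377 = 33.5.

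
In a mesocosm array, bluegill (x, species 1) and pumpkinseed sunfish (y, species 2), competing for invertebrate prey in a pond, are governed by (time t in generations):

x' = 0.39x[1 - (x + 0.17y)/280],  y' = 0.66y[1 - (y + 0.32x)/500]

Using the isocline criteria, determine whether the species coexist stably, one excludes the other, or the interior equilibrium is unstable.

stable coexistence

Compare the nullcline intercepts: K1/α12 = 280/0.17 = 1650 > K2 = 500; K2/α21 = 500/0.32 = 1560 > K1 = 280.
Since both inequalities hold, each species can invade when rare, so the interior equilibrium is stable.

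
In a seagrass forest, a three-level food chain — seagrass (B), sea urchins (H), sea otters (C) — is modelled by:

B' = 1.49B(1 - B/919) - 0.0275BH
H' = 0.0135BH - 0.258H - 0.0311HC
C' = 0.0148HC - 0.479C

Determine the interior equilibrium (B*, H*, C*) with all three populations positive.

B* ≈ 370, H* ≈ 32.4, C* ≈ 152

From dC/dt = 0: 0.0148H* = 0.479, so H* = 32.4.
From dB/dt = 0: 1.49(1 - B*/919) = 0.0275·32.4, giving B* = 919·(1 - 0.597) = 370.
From dH/dt = 0: 0.0135·370 - 0.258 = 0.0311C*, so C* = 4.74/0.0311 = 152.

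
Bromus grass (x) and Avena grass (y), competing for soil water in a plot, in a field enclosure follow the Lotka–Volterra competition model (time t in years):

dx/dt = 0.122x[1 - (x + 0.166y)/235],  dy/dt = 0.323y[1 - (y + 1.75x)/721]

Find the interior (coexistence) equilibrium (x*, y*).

x* ≈ 163, y* ≈ 437

Setting both brackets to zero gives the nullclines x + 0.166y = 235 and 1.75x + y = 721.
Substituting y = 721 - 1.75x into the first: x(1 - 0.166·1.75) = 235 - 0.166·721.
So x* = 115/0.71 = 163, and then y* = 721 - 1.75·163 = 437.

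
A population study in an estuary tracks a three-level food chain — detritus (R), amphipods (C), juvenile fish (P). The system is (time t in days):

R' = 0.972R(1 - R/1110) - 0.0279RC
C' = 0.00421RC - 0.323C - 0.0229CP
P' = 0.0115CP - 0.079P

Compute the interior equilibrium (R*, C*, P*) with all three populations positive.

R* ≈ 891, C* ≈ 6.87, P* ≈ 150

From dP/dt = 0: 0.0115C* = 0.079, so C* = 6.87.
From dR/dt = 0: 0.972(1 - R*/1110) = 0.0279·6.87, giving R* = 1110·(1 - 0.197) = 891.
From dC/dt = 0: 0.00421·891 - 0.323 = 0.0229P*, so P* = 3.43/0.0229 = 150.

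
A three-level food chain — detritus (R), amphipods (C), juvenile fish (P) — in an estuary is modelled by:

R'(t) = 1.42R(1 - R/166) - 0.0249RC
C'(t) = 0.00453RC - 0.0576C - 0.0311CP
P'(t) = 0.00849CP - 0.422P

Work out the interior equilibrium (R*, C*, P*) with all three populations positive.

From dP/dt = 0: 0.00849C* = 0.422, so C* = 49.7.
From dR/dt = 0: 1.42(1 - R*/166) = 0.0249·49.7, giving R* = 166·(1 - 0.872) = 21.3.
From dC/dt = 0: 0.00453·21.3 - 0.0576 = 0.0311P*, so P* = 0.039/0.0311 = 1.25.

R* ≈ 21.3, C* ≈ 49.7, P* ≈ 1.25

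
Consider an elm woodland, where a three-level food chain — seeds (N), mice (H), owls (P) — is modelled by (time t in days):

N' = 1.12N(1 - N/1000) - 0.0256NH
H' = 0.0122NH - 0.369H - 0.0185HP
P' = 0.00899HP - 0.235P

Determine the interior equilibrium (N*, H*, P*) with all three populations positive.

From dP/dt = 0: 0.00899H* = 0.235, so H* = 26.1.
From dN/dt = 0: 1.12(1 - N*/1000) = 0.0256·26.1, giving N* = 1000·(1 - 0.597) = 403.
From dH/dt = 0: 0.0122·403 - 0.369 = 0.0185P*, so P* = 4.54/0.0185 = 245.

N* ≈ 403, H* ≈ 26.1, P* ≈ 245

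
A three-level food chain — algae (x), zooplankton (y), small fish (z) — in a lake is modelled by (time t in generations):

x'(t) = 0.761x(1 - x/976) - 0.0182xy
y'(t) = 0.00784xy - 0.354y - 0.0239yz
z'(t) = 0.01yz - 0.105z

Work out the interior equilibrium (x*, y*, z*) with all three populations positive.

x* ≈ 731, y* ≈ 10.5, z* ≈ 225

From dz/dt = 0: 0.01y* = 0.105, so y* = 10.5.
From dx/dt = 0: 0.761(1 - x*/976) = 0.0182·10.5, giving x* = 976·(1 - 0.251) = 731.
From dy/dt = 0: 0.00784·731 - 0.354 = 0.0239z*, so z* = 5.38/0.0239 = 225.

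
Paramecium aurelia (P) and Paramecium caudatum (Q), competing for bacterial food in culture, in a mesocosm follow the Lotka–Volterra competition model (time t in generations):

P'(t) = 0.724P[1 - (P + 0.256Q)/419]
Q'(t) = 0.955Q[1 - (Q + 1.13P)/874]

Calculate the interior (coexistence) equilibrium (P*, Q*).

P* ≈ 275, Q* ≈ 564

Setting both brackets to zero gives the nullclines P + 0.256Q = 419 and 1.13P + Q = 874.
Substituting Q = 874 - 1.13P into the first: P(1 - 0.256·1.13) = 419 - 0.256·874.
So P* = 195/0.711 = 275, and then Q* = 874 - 1.13·275 = 564.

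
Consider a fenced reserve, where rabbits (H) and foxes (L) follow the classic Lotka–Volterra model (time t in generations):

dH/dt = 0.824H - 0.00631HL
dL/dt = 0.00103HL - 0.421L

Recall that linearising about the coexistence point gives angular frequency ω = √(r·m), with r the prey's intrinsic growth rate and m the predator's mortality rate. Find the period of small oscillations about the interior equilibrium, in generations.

T ≈ 10.7 generations

Here r = 0.824 and m = 0.421, so r·m = 0.347.
ω = √0.347 = 0.589 per generation, hence T = 2π/ω ≈ 10.7 generations.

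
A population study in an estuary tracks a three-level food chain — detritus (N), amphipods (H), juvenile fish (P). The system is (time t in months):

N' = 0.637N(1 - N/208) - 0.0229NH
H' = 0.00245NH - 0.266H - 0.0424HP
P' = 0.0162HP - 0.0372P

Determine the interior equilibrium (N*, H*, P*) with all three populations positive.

N* ≈ 191, H* ≈ 2.3, P* ≈ 4.75

From dP/dt = 0: 0.0162H* = 0.0372, so H* = 2.3.
From dN/dt = 0: 0.637(1 - N*/208) = 0.0229·2.3, giving N* = 208·(1 - 0.0826) = 191.
From dH/dt = 0: 0.00245·191 - 0.266 = 0.0424P*, so P* = 0.202/0.0424 = 4.75.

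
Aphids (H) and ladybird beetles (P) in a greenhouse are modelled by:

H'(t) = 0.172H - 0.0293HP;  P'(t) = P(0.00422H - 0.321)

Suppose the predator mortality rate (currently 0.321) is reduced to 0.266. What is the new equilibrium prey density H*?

H* ≈ 63

At the interior fixed point, setting dP/dt = 0 with P > 0 fixes H* = (predator death rate)/(HP coefficient) — independent of the other coefficients.
With the change, H* = 0.266/0.00422 = 63; it falls from 76.1.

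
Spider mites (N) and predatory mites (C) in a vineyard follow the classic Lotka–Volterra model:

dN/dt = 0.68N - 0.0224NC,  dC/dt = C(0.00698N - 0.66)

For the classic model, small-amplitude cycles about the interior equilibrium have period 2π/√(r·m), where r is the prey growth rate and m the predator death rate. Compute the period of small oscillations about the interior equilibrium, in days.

Here r = 0.68 and m = 0.66, so r·m = 0.449.
ω = √0.449 = 0.67 per day, hence T = 2π/ω ≈ 9.38 days.

T ≈ 9.38 days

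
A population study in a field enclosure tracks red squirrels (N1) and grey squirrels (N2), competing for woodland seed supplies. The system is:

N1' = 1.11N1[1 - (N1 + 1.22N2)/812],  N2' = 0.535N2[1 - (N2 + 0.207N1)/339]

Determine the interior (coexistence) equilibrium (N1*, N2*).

Setting both brackets to zero gives the nullclines N1 + 1.22N2 = 812 and 0.207N1 + N2 = 339.
Substituting N2 = 339 - 0.207N1 into the first: N1(1 - 1.22·0.207) = 812 - 1.22·339.
So N1* = 398/0.747 = 533, and then N2* = 339 - 0.207·533 = 229.

N1* ≈ 533, N2* ≈ 229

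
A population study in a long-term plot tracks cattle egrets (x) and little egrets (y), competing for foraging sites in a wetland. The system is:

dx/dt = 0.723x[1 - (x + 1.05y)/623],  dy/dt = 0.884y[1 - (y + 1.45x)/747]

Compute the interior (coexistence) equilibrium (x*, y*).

x* ≈ 309, y* ≈ 299

Setting both brackets to zero gives the nullclines x + 1.05y = 623 and 1.45x + y = 747.
Substituting y = 747 - 1.45x into the first: x(1 - 1.05·1.45) = 623 - 1.05·747.
So x* = -161/-0.522 = 309, and then y* = 747 - 1.45·309 = 299.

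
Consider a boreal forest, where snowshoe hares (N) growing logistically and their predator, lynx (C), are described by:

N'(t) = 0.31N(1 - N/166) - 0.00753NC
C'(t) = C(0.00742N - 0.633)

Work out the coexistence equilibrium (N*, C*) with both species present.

From dC/dt = 0 with C > 0: 0.00742N* = 0.633, so N* = 85.3.
Substitute into dN/dt = 0: 0.31(1 - 85.3/166) = 0.00753C*.
The bracket is 0.486, giving C* = 0.151/0.00753 = 20.

N* ≈ 85.3, C* ≈ 20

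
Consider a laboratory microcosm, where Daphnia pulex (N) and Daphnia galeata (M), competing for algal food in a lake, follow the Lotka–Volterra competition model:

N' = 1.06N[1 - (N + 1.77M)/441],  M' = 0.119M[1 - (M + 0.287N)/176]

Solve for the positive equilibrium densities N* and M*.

Setting both brackets to zero gives the nullclines N + 1.77M = 441 and 0.287N + M = 176.
Substituting M = 176 - 0.287N into the first: N(1 - 1.77·0.287) = 441 - 1.77·176.
So N* = 129/0.492 = 263, and then M* = 176 - 0.287·263 = 100.

N* ≈ 263, M* ≈ 100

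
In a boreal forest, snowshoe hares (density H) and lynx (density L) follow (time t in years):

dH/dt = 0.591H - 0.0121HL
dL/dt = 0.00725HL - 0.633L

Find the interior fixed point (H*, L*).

H* ≈ 87.3, L* ≈ 48.8

Set dL/dt = 0 with L > 0: 0.00725H - 0.633 = 0, so H* = 0.633/0.00725 = 87.3.
Set dH/dt = 0 with H > 0: 0.591 - 0.0121L = 0, so L* = 0.591/0.0121 = 48.8.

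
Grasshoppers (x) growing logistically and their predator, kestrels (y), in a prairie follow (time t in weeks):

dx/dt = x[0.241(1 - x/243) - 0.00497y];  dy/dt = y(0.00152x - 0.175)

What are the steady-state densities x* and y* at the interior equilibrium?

x* ≈ 115, y* ≈ 25.5

From dy/dt = 0 with y > 0: 0.00152x* = 0.175, so x* = 115.
Substitute into dx/dt = 0: 0.241(1 - 115/243) = 0.00497y*.
The bracket is 0.526, giving y* = 0.127/0.00497 = 25.5.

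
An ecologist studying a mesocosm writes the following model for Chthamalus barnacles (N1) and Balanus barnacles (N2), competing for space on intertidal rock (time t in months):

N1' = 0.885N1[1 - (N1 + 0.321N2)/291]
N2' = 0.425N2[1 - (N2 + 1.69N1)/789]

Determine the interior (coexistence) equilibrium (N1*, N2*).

N1* ≈ 82.5, N2* ≈ 650

Setting both brackets to zero gives the nullclines N1 + 0.321N2 = 291 and 1.69N1 + N2 = 789.
Substituting N2 = 789 - 1.69N1 into the first: N1(1 - 0.321·1.69) = 291 - 0.321·789.
So N1* = 37.7/0.458 = 82.5, and then N2* = 789 - 1.69·82.5 = 650.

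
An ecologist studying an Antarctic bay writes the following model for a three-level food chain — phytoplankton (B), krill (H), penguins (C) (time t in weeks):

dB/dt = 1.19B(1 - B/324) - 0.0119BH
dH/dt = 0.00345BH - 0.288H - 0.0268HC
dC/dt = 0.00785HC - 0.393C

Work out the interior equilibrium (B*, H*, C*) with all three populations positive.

B* ≈ 162, H* ≈ 50.1, C* ≈ 10.1

From dC/dt = 0: 0.00785H* = 0.393, so H* = 50.1.
From dB/dt = 0: 1.19(1 - B*/324) = 0.0119·50.1, giving B* = 324·(1 - 0.501) = 162.
From dH/dt = 0: 0.00345·162 - 0.288 = 0.0268C*, so C* = 0.27/0.0268 = 10.1.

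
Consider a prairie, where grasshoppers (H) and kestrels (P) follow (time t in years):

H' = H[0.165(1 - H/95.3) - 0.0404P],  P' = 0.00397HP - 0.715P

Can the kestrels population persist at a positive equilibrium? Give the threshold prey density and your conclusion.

The predator equation gives dP/dt > 0 only when H > 0.715/0.00397 = 180.
Without the predator, H → K = 95.3. Since 95.3 < 180, the predator cannot invade.

Threshold H = 180; K < 180, so no, the predator goes extinct.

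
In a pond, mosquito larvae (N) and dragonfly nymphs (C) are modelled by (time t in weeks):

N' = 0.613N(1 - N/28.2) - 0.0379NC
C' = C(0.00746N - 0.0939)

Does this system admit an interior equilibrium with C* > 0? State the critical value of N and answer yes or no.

The predator equation gives dC/dt > 0 only when N > 0.0939/0.00746 = 12.6.
Without the predator, N → K = 28.2. Since 28.2 > 12.6, the predator can invade and persist.

Threshold N = 12.6; K > 12.6, so yes, the predator persists.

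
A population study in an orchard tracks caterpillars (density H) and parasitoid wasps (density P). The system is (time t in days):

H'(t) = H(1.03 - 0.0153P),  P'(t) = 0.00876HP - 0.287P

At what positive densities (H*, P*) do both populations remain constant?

Set dP/dt = 0 with P > 0: 0.00876H - 0.287 = 0, so H* = 0.287/0.00876 = 32.8.
Set dH/dt = 0 with H > 0: 1.03 - 0.0153P = 0, so P* = 1.03/0.0153 = 67.3.

H* ≈ 32.8, P* ≈ 67.3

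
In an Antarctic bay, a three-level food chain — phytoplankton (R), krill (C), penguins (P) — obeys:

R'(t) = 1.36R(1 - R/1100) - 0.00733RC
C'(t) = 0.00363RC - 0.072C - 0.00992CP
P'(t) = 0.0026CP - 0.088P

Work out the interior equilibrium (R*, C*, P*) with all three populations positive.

R* ≈ 899, C* ≈ 33.8, P* ≈ 322

From dP/dt = 0: 0.0026C* = 0.088, so C* = 33.8.
From dR/dt = 0: 1.36(1 - R*/1100) = 0.00733·33.8, giving R* = 1100·(1 - 0.182) = 899.
From dC/dt = 0: 0.00363·899 - 0.072 = 0.00992P*, so P* = 3.19/0.00992 = 322.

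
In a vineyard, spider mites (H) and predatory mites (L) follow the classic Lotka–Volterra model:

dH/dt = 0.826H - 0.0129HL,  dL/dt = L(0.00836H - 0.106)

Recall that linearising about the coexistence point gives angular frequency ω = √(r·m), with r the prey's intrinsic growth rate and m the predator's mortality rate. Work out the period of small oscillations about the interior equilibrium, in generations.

Here r = 0.826 and m = 0.106, so r·m = 0.0876.
ω = √0.0876 = 0.296 per generation, hence T = 2π/ω ≈ 21.2 generations.

T ≈ 21.2 generations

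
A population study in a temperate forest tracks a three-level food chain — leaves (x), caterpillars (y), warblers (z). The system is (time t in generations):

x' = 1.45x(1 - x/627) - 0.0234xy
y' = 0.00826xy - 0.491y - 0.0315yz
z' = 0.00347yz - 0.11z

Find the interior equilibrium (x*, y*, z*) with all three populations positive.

From dz/dt = 0: 0.00347y* = 0.11, so y* = 31.7.
From dx/dt = 0: 1.45(1 - x*/627) = 0.0234·31.7, giving x* = 627·(1 - 0.512) = 306.
From dy/dt = 0: 0.00826·306 - 0.491 = 0.0315z*, so z* = 2.04/0.0315 = 64.7.

x* ≈ 306, y* ≈ 31.7, z* ≈ 64.7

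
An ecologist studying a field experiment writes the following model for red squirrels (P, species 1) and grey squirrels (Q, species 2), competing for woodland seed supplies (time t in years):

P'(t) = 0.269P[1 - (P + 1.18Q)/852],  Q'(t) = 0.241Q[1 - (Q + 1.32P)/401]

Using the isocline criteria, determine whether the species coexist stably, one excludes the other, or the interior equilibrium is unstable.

species 1 excludes species 2

Compare the nullcline intercepts: K1/α12 = 852/1.18 = 722 > K2 = 401; K2/α21 = 401/1.32 = 304 < K1 = 852.
Since the inequalities point opposite ways, species 1 can invade but species 2 cannot.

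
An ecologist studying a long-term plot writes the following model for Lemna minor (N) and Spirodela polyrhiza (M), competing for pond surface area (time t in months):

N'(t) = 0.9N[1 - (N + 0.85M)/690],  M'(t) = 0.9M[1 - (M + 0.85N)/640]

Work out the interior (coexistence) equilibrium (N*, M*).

N* ≈ 526, M* ≈ 193

Setting both brackets to zero gives the nullclines N + 0.85M = 690 and 0.85N + M = 640.
Substituting M = 640 - 0.85N into the first: N(1 - 0.85·0.85) = 690 - 0.85·640.
So N* = 146/0.278 = 526, and then M* = 640 - 0.85·526 = 193.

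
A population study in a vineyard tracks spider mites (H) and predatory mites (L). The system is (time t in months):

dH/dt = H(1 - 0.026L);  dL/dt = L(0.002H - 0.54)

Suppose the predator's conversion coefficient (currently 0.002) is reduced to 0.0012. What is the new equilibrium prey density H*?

At the interior fixed point, setting dL/dt = 0 with L > 0 fixes H* = (predator death rate)/(HL coefficient) — independent of the other coefficients.
With the change, H* = 0.54/0.0012 = 450; it rises from 270.

H* ≈ 450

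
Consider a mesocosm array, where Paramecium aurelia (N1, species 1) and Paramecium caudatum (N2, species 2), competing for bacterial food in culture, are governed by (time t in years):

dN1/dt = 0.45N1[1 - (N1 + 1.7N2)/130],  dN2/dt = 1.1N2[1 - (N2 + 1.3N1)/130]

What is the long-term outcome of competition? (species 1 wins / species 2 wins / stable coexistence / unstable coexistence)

unstable coexistence (outcome depends on initial conditions)

Compare the nullcline intercepts: K1/α12 = 130/1.7 = 76.5 < K2 = 130; K2/α21 = 130/1.3 = 100 < K1 = 130.
Since both are reversed, neither can invade when rare; the interior point is a saddle.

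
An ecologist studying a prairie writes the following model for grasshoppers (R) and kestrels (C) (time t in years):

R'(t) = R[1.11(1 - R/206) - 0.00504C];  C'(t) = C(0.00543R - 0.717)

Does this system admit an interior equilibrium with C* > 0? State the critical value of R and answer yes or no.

Threshold R = 132; K > 132, so yes, the predator persists.

The predator equation gives dC/dt > 0 only when R > 0.717/0.00543 = 132.
Without the predator, R → K = 206. Since 206 > 132, the predator can invade and persist.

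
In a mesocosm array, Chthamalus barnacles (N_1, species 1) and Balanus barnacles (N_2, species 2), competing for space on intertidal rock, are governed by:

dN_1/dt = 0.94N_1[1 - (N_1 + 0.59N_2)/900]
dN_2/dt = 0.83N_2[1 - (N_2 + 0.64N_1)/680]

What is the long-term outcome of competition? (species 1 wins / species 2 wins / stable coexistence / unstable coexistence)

Compare the nullcline intercepts: K1/α12 = 900/0.59 = 1530 > K2 = 680; K2/α21 = 680/0.64 = 1060 > K1 = 900.
Since both inequalities hold, each species can invade when rare, so the interior equilibrium is stable.

stable coexistence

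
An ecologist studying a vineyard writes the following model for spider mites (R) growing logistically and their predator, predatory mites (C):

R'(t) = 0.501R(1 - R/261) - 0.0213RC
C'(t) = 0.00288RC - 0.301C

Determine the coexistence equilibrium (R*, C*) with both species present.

From dC/dt = 0 with C > 0: 0.00288R* = 0.301, so R* = 105.
Substitute into dR/dt = 0: 0.501(1 - 105/261) = 0.0213C*.
The bracket is 0.6, giving C* = 0.3/0.0213 = 14.1.

R* ≈ 105, C* ≈ 14.1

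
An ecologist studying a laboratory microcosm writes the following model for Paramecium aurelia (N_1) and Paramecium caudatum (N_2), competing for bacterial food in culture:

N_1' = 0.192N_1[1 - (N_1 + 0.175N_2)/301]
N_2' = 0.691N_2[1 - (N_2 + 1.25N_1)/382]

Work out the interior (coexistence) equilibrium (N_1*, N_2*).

Setting both brackets to zero gives the nullclines N_1 + 0.175N_2 = 301 and 1.25N_1 + N_2 = 382.
Substituting N_2 = 382 - 1.25N_1 into the first: N_1(1 - 0.175·1.25) = 301 - 0.175·382.
So N_1* = 234/0.781 = 300, and then N_2* = 382 - 1.25·300 = 7.36.

N_1* ≈ 300, N_2* ≈ 7.36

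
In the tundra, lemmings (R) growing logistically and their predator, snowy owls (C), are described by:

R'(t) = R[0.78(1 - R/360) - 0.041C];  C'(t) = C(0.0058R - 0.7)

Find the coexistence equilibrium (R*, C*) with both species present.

From dC/dt = 0 with C > 0: 0.0058R* = 0.7, so R* = 121.
Substitute into dR/dt = 0: 0.78(1 - 121/360) = 0.041C*.
The bracket is 0.665, giving C* = 0.519/0.041 = 12.6.

R* ≈ 121, C* ≈ 12.6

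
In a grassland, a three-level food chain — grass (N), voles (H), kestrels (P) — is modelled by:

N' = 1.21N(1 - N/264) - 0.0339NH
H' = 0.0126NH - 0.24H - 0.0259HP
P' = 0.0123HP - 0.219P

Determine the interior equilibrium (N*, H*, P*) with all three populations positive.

N* ≈ 132, H* ≈ 17.8, P* ≈ 55.1

From dP/dt = 0: 0.0123H* = 0.219, so H* = 17.8.
From dN/dt = 0: 1.21(1 - N*/264) = 0.0339·17.8, giving N* = 264·(1 - 0.499) = 132.
From dH/dt = 0: 0.0126·132 - 0.24 = 0.0259P*, so P* = 1.43/0.0259 = 55.1.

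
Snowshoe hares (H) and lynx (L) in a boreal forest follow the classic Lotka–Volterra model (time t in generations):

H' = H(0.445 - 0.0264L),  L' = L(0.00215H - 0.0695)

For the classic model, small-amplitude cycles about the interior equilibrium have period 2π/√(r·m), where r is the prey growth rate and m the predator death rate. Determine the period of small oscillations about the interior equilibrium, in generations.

Here r = 0.445 and m = 0.0695, so r·m = 0.0309.
ω = √0.0309 = 0.176 per generation, hence T = 2π/ω ≈ 35.7 generations.

T ≈ 35.7 generations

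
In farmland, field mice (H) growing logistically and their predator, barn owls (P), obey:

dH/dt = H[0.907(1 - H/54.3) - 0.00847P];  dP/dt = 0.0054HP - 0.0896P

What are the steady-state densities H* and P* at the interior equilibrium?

H* ≈ 16.6, P* ≈ 74.4

From dP/dt = 0 with P > 0: 0.0054H* = 0.0896, so H* = 16.6.
Substitute into dH/dt = 0: 0.907(1 - 16.6/54.3) = 0.00847P*.
The bracket is 0.694, giving P* = 0.63/0.00847 = 74.4.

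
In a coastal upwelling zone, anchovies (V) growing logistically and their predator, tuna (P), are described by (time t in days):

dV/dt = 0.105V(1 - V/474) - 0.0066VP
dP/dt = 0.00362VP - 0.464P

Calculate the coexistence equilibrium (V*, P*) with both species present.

V* ≈ 128, P* ≈ 11.6

From dP/dt = 0 with P > 0: 0.00362V* = 0.464, so V* = 128.
Substitute into dV/dt = 0: 0.105(1 - 128/474) = 0.0066P*.
The bracket is 0.73, giving P* = 0.0766/0.0066 = 11.6.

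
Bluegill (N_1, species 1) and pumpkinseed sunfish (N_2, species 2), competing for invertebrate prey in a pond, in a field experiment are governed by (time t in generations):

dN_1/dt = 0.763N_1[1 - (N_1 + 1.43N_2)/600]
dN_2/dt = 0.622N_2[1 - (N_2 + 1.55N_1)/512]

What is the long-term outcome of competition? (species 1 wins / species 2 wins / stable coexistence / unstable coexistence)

Compare the nullcline intercepts: K1/α12 = 600/1.43 = 420 < K2 = 512; K2/α21 = 512/1.55 = 330 < K1 = 600.
Since both are reversed, neither can invade when rare; the interior point is a saddle.

unstable coexistence (outcome depends on initial conditions)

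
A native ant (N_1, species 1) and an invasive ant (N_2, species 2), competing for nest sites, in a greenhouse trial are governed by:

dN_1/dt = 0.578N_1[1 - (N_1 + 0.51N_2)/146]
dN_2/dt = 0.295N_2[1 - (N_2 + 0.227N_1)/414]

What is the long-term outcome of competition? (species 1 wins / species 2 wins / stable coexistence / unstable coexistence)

Compare the nullcline intercepts: K1/α12 = 146/0.51 = 286 < K2 = 414; K2/α21 = 414/0.227 = 1820 > K1 = 146.
Since the inequalities point opposite ways, species 2 can invade but species 1 cannot.

species 2 excludes species 1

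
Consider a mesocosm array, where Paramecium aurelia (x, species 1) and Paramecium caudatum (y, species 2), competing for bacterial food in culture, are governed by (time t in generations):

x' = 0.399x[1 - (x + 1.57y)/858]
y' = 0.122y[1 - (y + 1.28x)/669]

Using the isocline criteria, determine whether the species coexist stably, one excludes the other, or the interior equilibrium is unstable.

unstable coexistence (outcome depends on initial conditions)

Compare the nullcline intercepts: K1/α12 = 858/1.57 = 546 < K2 = 669; K2/α21 = 669/1.28 = 523 < K1 = 858.
Since both are reversed, neither can invade when rare; the interior point is a saddle.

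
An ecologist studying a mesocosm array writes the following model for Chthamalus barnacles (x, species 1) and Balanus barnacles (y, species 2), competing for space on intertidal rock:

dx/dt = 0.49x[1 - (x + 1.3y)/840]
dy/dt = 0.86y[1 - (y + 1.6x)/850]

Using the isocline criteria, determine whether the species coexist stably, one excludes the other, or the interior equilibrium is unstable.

unstable coexistence (outcome depends on initial conditions)

Compare the nullcline intercepts: K1/α12 = 840/1.3 = 646 < K2 = 850; K2/α21 = 850/1.6 = 531 < K1 = 840.
Since both are reversed, neither can invade when rare; the interior point is a saddle.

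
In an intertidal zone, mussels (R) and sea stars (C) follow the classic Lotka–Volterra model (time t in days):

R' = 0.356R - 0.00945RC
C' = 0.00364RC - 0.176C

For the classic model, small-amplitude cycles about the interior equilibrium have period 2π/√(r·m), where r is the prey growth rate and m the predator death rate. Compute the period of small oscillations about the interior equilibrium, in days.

Here r = 0.356 and m = 0.176, so r·m = 0.0627.
ω = √0.0627 = 0.25 per day, hence T = 2π/ω ≈ 25.1 days.

T ≈ 25.1 days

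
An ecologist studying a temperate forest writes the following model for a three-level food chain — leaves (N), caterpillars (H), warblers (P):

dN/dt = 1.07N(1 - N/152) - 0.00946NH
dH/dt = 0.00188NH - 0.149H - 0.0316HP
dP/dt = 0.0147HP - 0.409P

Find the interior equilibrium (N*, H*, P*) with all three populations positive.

From dP/dt = 0: 0.0147H* = 0.409, so H* = 27.8.
From dN/dt = 0: 1.07(1 - N*/152) = 0.00946·27.8, giving N* = 152·(1 - 0.246) = 115.
From dH/dt = 0: 0.00188·115 - 0.149 = 0.0316P*, so P* = 0.0665/0.0316 = 2.1.

N* ≈ 115, H* ≈ 27.8, P* ≈ 2.1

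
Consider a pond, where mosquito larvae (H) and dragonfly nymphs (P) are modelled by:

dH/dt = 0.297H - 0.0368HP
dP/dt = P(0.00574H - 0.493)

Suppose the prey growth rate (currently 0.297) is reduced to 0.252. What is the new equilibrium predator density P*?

P* ≈ 6.85

At the interior fixed point, setting dH/dt = 0 with H > 0 fixes P* = (prey growth rate)/(HP coefficient) — independent of the other coefficients.
With the change, P* = 0.252/0.0368 = 6.85; it falls from 8.07.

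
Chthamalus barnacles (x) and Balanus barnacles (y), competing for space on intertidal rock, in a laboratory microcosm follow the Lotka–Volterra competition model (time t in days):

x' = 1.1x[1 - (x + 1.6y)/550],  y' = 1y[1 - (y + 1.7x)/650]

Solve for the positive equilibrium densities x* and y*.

x* ≈ 285, y* ≈ 166

Setting both brackets to zero gives the nullclines x + 1.6y = 550 and 1.7x + y = 650.
Substituting y = 650 - 1.7x into the first: x(1 - 1.6·1.7) = 550 - 1.6·650.
So x* = -490/-1.72 = 285, and then y* = 650 - 1.7·285 = 166.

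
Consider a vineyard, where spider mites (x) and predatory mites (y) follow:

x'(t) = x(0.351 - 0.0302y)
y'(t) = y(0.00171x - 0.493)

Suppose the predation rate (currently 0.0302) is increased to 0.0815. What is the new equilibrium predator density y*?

At the interior fixed point, setting dx/dt = 0 with x > 0 fixes y* = (prey growth rate)/(xy coefficient) — independent of the other coefficients.
With the change, y* = 0.351/0.0815 = 4.31; it falls from 11.6.

y* ≈ 4.31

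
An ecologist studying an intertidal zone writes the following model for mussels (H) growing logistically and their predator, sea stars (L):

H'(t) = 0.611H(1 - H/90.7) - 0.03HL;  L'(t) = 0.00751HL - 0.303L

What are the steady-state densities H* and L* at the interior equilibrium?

H* ≈ 40.3, L* ≈ 11.3

From dL/dt = 0 with L > 0: 0.00751H* = 0.303, so H* = 40.3.
Substitute into dH/dt = 0: 0.611(1 - 40.3/90.7) = 0.03L*.
The bracket is 0.555, giving L* = 0.339/0.03 = 11.3.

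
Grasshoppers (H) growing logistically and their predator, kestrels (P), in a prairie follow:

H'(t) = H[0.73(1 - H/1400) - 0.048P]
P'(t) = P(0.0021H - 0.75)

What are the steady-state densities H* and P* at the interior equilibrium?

From dP/dt = 0 with P > 0: 0.0021H* = 0.75, so H* = 357.
Substitute into dH/dt = 0: 0.73(1 - 357/1400) = 0.048P*.
The bracket is 0.745, giving P* = 0.544/0.048 = 11.3.

H* ≈ 357, P* ≈ 11.3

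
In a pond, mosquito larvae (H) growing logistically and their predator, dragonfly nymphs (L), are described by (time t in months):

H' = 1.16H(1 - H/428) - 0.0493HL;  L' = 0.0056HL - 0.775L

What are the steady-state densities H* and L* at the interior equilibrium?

From dL/dt = 0 with L > 0: 0.0056H* = 0.775, so H* = 138.
Substitute into dH/dt = 0: 1.16(1 - 138/428) = 0.0493L*.
The bracket is 0.677, giving L* = 0.785/0.0493 = 15.9.

H* ≈ 138, L* ≈ 15.9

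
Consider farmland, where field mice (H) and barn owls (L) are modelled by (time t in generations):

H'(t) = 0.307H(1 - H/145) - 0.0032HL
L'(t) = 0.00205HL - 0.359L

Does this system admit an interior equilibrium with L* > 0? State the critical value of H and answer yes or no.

Threshold H = 175; K < 175, so no, the predator goes extinct.

The predator equation gives dL/dt > 0 only when H > 0.359/0.00205 = 175.
Without the predator, H → K = 145. Since 145 < 175, the predator cannot invade.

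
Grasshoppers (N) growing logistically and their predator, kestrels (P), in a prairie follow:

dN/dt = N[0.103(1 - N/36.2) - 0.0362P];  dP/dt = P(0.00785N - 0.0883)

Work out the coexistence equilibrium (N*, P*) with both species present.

N* ≈ 11.2, P* ≈ 1.96

From dP/dt = 0 with P > 0: 0.00785N* = 0.0883, so N* = 11.2.
Substitute into dN/dt = 0: 0.103(1 - 11.2/36.2) = 0.0362P*.
The bracket is 0.689, giving P* = 0.071/0.0362 = 1.96.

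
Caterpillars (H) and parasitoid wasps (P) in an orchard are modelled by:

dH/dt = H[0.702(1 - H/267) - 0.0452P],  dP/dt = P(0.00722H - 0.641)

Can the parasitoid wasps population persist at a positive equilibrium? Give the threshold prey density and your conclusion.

Threshold H = 88.8; K > 88.8, so yes, the predator persists.

The predator equation gives dP/dt > 0 only when H > 0.641/0.00722 = 88.8.
Without the predator, H → K = 267. Since 267 > 88.8, the predator can invade and persist.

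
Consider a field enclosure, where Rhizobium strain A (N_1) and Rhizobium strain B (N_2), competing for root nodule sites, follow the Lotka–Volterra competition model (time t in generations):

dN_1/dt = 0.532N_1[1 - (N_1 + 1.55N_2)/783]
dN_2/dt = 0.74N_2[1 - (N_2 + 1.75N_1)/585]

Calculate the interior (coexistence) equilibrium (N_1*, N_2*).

N_1* ≈ 72.3, N_2* ≈ 459

Setting both brackets to zero gives the nullclines N_1 + 1.55N_2 = 783 and 1.75N_1 + N_2 = 585.
Substituting N_2 = 585 - 1.75N_1 into the first: N_1(1 - 1.55·1.75) = 783 - 1.55·585.
So N_1* = -124/-1.71 = 72.3, and then N_2* = 585 - 1.75·72.3 = 459.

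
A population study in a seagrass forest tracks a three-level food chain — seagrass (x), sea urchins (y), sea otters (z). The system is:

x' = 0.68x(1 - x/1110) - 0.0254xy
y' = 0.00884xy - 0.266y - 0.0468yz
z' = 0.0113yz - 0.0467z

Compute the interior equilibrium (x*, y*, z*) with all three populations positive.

From dz/dt = 0: 0.0113y* = 0.0467, so y* = 4.13.
From dx/dt = 0: 0.68(1 - x*/1110) = 0.0254·4.13, giving x* = 1110·(1 - 0.154) = 939.
From dy/dt = 0: 0.00884·939 - 0.266 = 0.0468z*, so z* = 8.03/0.0468 = 172.

x* ≈ 939, y* ≈ 4.13, z* ≈ 172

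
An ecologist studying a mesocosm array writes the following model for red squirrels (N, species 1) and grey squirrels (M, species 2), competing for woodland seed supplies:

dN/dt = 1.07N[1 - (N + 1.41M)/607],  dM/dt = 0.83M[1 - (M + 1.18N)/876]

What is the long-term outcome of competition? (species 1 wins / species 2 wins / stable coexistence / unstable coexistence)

species 2 excludes species 1

Compare the nullcline intercepts: K1/α12 = 607/1.41 = 430 < K2 = 876; K2/α21 = 876/1.18 = 742 > K1 = 607.
Since the inequalities point opposite ways, species 2 can invade but species 1 cannot.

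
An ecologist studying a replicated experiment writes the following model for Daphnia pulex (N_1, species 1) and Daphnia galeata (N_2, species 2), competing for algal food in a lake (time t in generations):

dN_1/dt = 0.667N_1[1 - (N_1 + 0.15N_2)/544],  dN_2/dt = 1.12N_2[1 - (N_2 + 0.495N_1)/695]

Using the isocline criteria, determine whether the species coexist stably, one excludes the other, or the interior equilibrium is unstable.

stable coexistence

Compare the nullcline intercepts: K1/α12 = 544/0.15 = 3630 > K2 = 695; K2/α21 = 695/0.495 = 1400 > K1 = 544.
Since both inequalities hold, each species can invade when rare, so the interior equilibrium is stable.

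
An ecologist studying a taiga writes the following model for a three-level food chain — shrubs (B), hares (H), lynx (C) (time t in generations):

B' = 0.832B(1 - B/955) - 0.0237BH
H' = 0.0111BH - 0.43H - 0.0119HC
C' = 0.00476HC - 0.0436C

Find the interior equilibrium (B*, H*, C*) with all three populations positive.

From dC/dt = 0: 0.00476H* = 0.0436, so H* = 9.16.
From dB/dt = 0: 0.832(1 - B*/955) = 0.0237·9.16, giving B* = 955·(1 - 0.261) = 706.
From dH/dt = 0: 0.0111·706 - 0.43 = 0.0119C*, so C* = 7.4/0.0119 = 622.

B* ≈ 706, H* ≈ 9.16, C* ≈ 622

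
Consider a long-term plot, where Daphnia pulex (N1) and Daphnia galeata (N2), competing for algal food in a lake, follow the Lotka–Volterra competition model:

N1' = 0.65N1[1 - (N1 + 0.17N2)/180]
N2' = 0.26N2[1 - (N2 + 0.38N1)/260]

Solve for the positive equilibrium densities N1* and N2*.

N1* ≈ 145, N2* ≈ 205

Setting both brackets to zero gives the nullclines N1 + 0.17N2 = 180 and 0.38N1 + N2 = 260.
Substituting N2 = 260 - 0.38N1 into the first: N1(1 - 0.17·0.38) = 180 - 0.17·260.
So N1* = 136/0.935 = 145, and then N2* = 260 - 0.38·145 = 205.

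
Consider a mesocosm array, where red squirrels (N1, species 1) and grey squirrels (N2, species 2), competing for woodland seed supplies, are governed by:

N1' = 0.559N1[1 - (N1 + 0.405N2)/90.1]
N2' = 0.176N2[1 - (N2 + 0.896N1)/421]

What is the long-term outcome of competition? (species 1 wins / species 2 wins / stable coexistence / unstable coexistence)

Compare the nullcline intercepts: K1/α12 = 90.1/0.405 = 222 < K2 = 421; K2/α21 = 421/0.896 = 470 > K1 = 90.1.
Since the inequalities point opposite ways, species 2 can invade but species 1 cannot.

species 2 excludes species 1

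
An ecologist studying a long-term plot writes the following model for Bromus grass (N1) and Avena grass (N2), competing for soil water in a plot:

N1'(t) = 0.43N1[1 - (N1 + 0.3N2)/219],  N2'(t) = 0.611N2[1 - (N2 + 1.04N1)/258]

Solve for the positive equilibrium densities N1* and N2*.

N1* ≈ 206, N2* ≈ 44

Setting both brackets to zero gives the nullclines N1 + 0.3N2 = 219 and 1.04N1 + N2 = 258.
Substituting N2 = 258 - 1.04N1 into the first: N1(1 - 0.3·1.04) = 219 - 0.3·258.
So N1* = 142/0.688 = 206, and then N2* = 258 - 1.04·206 = 44.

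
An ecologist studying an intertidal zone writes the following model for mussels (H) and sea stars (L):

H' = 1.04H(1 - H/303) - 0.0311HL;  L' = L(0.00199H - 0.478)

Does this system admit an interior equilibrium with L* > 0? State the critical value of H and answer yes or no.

Threshold H = 240; K > 240, so yes, the predator persists.

The predator equation gives dL/dt > 0 only when H > 0.478/0.00199 = 240.
Without the predator, H → K = 303. Since 303 > 240, the predator can invade and persist.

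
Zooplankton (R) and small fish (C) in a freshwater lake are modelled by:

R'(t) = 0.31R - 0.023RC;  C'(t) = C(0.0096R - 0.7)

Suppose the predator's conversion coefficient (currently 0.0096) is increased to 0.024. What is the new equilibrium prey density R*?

R* ≈ 29.2

At the interior fixed point, setting dC/dt = 0 with C > 0 fixes R* = (predator death rate)/(RC coefficient) — independent of the other coefficients.
With the change, R* = 0.7/0.024 = 29.2; it falls from 72.9.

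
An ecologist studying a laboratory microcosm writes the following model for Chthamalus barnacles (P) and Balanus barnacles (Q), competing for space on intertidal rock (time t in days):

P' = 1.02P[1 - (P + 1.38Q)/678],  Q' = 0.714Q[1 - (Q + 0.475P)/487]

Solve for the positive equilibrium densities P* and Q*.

Setting both brackets to zero gives the nullclines P + 1.38Q = 678 and 0.475P + Q = 487.
Substituting Q = 487 - 0.475P into the first: P(1 - 1.38·0.475) = 678 - 1.38·487.
So P* = 5.94/0.345 = 17.2, and then Q* = 487 - 0.475·17.2 = 479.

P* ≈ 17.2, Q* ≈ 479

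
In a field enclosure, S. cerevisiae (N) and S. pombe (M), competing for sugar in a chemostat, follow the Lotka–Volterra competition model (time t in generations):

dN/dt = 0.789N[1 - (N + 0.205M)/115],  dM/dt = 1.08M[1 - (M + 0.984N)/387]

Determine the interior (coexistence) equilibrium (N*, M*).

N* ≈ 44.7, M* ≈ 343

Setting both brackets to zero gives the nullclines N + 0.205M = 115 and 0.984N + M = 387.
Substituting M = 387 - 0.984N into the first: N(1 - 0.205·0.984) = 115 - 0.205·387.
So N* = 35.7/0.798 = 44.7, and then M* = 387 - 0.984·44.7 = 343.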